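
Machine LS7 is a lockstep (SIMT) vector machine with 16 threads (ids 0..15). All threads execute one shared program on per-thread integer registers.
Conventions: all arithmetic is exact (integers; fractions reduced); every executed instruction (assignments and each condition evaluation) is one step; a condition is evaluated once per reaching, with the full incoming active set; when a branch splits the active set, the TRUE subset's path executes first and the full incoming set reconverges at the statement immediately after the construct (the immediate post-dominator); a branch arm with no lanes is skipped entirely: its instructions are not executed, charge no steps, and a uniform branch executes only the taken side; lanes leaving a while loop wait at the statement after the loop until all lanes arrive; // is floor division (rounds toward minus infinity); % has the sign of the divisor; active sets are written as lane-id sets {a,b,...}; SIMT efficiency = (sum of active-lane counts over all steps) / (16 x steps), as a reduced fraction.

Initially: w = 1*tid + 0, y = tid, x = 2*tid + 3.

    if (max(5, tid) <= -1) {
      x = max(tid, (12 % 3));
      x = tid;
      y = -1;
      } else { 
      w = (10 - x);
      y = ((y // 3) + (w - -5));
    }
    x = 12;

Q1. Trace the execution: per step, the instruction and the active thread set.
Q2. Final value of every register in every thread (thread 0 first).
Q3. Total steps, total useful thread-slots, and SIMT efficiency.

step 0: eval (max(5, tid) <= -1)     {0,1,2,3,4,5,6,7,8,9,10,11,12,13,14,15}
step 1: w <- (10 - x)                {0,1,2,3,4,5,6,7,8,9,10,11,12,13,14,15}
step 2: y <- ((y // 3) + (w - -5))   {0,1,2,3,4,5,6,7,8,9,10,11,12,13,14,15}
step 3: x <- 12                      {0,1,2,3,4,5,6,7,8,9,10,11,12,13,14,15}

Answer: 4 steps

w: 7,5,3,1,-1,-3,-5,-7,-9,-11,-13,-15,-17,-19,-21,-23
y: 12,10,8,7,5,3,2,0,-2,-3,-5,-7,-8,-10,-12,-13
x: 12,12,12,12,12,12,12,12,12,12,12,12,12,12,12,12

steps = 4; useful = 64; efficiency = 64/64 = 1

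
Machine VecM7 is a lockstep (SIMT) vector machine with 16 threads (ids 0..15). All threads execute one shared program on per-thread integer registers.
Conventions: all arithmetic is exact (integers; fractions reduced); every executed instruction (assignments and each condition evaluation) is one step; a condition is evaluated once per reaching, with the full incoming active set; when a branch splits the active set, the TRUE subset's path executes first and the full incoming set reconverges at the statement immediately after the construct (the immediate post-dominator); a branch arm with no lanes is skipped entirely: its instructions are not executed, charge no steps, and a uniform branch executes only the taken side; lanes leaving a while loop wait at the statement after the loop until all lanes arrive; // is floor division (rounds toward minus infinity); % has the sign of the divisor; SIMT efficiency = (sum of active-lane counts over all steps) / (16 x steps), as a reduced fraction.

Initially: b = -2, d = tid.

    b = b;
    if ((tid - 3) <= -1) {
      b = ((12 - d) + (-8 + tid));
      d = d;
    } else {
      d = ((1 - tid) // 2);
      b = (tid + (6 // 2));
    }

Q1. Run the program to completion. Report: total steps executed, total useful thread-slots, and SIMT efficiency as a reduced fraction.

Answer: 6 steps, 64 useful, 2/3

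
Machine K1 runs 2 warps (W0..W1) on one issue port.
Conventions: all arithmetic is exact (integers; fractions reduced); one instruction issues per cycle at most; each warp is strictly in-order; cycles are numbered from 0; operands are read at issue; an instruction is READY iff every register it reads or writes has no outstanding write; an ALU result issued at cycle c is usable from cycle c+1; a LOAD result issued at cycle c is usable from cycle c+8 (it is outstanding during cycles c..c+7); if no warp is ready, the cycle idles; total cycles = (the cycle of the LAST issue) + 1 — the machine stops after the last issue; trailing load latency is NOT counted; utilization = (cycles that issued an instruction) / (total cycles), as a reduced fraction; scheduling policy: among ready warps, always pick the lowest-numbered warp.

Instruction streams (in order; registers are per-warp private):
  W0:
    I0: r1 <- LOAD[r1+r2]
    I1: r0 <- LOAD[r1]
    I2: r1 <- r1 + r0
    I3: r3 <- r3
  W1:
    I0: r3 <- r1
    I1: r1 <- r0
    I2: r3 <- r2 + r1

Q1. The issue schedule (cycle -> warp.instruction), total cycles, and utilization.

cycle 0: W0.I0
cycle 1: W1.I0
cycle 2: W1.I1
cycle 3: W1.I2
cycle 4: idle
cycle 5: idle
cycle 6: idle
cycle 7: idle
cycle 8: W0.I1
cycle 9: idle
cycle 10: idle
cycle 11: idle
cycle 12: idle
cycle 13: idle
cycle 14: idle
cycle 15: idle
cycle 16: W0.I2
cycle 17: W0.I3

Answer: 18 cycles, utilization 7/18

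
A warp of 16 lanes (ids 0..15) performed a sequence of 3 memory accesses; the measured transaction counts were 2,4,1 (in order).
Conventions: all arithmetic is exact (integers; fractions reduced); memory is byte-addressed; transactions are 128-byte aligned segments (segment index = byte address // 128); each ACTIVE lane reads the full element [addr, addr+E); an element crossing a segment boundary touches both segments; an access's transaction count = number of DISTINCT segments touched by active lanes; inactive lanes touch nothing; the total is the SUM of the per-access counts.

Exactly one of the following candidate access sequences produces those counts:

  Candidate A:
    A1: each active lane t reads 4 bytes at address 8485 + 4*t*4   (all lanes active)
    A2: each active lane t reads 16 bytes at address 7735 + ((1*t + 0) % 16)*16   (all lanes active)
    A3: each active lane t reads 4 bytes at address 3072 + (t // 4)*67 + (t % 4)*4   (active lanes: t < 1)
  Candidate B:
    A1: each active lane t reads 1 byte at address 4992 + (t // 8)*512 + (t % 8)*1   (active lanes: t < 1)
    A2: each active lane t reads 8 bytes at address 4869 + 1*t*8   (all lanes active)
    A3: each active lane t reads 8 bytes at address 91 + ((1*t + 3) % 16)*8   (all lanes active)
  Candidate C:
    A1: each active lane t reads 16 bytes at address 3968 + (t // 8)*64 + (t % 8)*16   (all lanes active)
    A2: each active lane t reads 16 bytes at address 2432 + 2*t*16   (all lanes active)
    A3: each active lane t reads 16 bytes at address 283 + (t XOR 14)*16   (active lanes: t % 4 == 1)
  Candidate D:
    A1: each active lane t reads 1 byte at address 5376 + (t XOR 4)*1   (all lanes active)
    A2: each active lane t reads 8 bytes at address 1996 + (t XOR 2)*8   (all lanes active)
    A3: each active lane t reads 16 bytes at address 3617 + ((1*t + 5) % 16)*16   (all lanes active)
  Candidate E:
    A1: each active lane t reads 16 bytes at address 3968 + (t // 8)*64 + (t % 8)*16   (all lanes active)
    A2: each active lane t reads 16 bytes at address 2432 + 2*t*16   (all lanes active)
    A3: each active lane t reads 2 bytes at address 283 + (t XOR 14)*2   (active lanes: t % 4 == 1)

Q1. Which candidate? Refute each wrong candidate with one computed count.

A: A1 gives 3 transactions, not 2
B: A1 gives 1 transaction, not 2
C: A3 gives 3 transactions, not 1
D: A1 gives 1 transaction, not 2
E: all counts match (2,4,1)

Answer: E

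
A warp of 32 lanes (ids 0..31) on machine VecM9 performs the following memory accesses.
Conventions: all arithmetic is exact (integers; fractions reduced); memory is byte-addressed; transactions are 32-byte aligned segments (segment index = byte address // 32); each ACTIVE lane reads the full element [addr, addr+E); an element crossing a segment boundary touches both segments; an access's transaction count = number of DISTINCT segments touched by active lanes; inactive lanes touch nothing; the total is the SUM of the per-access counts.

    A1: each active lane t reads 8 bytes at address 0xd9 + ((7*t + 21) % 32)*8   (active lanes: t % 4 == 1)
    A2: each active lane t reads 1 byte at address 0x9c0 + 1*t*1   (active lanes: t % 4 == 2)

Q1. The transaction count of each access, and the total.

A1: 9 transactions
A2: 1 transaction

Answer: 9,1; total 10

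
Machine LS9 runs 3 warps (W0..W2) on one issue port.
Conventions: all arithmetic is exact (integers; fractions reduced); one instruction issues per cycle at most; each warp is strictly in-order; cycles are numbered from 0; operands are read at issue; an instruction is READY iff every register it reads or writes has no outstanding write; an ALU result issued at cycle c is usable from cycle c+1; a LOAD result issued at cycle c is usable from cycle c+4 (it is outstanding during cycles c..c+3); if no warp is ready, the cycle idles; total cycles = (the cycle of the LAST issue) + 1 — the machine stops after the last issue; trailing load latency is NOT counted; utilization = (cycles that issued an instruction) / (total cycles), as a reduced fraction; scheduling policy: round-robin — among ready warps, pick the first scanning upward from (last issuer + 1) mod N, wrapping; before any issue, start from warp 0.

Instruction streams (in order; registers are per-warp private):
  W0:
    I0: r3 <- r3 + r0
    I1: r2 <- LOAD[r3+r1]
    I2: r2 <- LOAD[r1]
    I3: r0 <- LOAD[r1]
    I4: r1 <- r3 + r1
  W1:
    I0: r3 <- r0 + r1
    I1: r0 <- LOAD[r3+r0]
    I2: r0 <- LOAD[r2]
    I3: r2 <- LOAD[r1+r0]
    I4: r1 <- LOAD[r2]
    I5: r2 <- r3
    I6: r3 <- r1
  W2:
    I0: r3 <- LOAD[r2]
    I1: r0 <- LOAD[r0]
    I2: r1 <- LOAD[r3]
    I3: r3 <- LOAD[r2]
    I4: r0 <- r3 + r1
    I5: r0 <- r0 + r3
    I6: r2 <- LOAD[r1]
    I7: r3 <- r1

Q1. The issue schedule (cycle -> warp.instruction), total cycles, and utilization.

cycle 0: W0.I0
cycle 1: W1.I0
cycle 2: W2.I0
cycle 3: W0.I1
cycle 4: W1.I1
cycle 5: W2.I1
cycle 6: W2.I2
cycle 7: W0.I2
cycle 8: W1.I2
cycle 9: W2.I3
cycle 10: W0.I3
cycle 11: W0.I4
cycle 12: W1.I3
cycle 13: W2.I4
cycle 14: W2.I5
cycle 15: W2.I6
cycle 16: W1.I4
cycle 17: W2.I7
cycle 18: W1.I5
cycle 19: idle
cycle 20: W1.I6

Answer: 21 cycles, utilization 20/21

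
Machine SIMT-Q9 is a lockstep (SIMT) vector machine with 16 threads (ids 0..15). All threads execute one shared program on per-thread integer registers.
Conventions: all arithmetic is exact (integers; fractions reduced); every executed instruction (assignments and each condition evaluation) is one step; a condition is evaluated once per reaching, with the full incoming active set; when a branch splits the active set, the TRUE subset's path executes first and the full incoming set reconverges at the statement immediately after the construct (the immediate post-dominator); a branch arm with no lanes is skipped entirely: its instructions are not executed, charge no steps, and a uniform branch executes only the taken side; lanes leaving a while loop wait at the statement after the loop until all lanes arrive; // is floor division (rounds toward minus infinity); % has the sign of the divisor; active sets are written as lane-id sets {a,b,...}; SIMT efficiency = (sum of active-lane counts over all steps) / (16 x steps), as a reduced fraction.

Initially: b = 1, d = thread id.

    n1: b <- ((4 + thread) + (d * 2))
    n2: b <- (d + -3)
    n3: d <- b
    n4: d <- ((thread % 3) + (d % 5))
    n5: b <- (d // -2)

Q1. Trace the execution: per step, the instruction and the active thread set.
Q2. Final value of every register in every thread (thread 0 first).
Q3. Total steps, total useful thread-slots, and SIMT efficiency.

step 0: b <- ((4 + thread) + (d * 2)) {0,1,2,3,4,5,6,7,8,9,10,11,12,13,14,15}
step 1: b <- (d + -3)                {0,1,2,3,4,5,6,7,8,9,10,11,12,13,14,15}
step 2: d <- b                       {0,1,2,3,4,5,6,7,8,9,10,11,12,13,14,15}
step 3: d <- ((thread % 3) + (d % 5)) {0,1,2,3,4,5,6,7,8,9,10,11,12,13,14,15}
step 4: b <- (d // -2)               {0,1,2,3,4,5,6,7,8,9,10,11,12,13,14,15}

Answer: 5 steps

b: -1,-2,-3,0,-1,-2,-2,-3,-1,-1,-2,-3,-2,-1,-2,-1
d: 2,4,6,0,2,4,3,5,2,1,3,5,4,1,3,2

steps = 5; useful = 80; efficiency = 80/80 = 1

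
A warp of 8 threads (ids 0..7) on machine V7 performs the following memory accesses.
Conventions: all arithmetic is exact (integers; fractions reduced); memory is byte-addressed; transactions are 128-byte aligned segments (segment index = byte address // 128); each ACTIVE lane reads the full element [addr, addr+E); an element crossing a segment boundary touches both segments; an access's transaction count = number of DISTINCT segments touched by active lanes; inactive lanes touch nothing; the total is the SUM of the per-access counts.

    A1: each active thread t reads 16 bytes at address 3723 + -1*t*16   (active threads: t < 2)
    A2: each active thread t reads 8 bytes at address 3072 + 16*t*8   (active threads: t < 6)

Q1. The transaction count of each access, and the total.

A1: 2 transactions
A2: 6 transactions

Answer: 2,6; total 8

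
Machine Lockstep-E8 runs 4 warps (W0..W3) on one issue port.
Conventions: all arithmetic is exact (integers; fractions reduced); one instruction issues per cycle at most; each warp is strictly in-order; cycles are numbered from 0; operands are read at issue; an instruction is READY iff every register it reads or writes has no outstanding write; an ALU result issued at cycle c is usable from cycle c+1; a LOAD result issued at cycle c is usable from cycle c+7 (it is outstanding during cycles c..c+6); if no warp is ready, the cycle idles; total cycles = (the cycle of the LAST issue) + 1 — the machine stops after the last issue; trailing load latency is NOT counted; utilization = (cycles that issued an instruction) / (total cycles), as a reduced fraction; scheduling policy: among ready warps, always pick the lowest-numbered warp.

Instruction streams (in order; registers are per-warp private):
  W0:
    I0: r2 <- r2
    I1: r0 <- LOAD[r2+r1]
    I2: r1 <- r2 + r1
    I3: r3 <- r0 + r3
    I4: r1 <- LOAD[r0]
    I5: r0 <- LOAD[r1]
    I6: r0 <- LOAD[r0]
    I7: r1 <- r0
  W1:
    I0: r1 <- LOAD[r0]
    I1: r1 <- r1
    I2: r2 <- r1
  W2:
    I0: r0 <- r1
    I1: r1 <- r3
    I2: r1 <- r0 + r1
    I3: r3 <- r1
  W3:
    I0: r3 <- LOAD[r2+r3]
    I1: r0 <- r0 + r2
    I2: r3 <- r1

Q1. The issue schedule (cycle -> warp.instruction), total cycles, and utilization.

cycle 0: W0.I0
cycle 1: W0.I1
cycle 2: W0.I2
cycle 3: W1.I0
cycle 4: W2.I0
cycle 5: W2.I1
cycle 6: W2.I2
cycle 7: W2.I3
cycle 8: W0.I3
cycle 9: W0.I4
cycle 10: W1.I1
cycle 11: W1.I2
cycle 12: W3.I0
cycle 13: W3.I1
cycle 14: idle
cycle 15: idle
cycle 16: W0.I5
cycle 17: idle
cycle 18: idle
cycle 19: W3.I2
cycle 20: idle
cycle 21: idle
cycle 22: idle
cycle 23: W0.I6
cycle 24: idle
cycle 25: idle
cycle 26: idle
cycle 27: idle
cycle 28: idle
cycle 29: idle
cycle 30: W0.I7

Answer: 31 cycles, utilization 18/31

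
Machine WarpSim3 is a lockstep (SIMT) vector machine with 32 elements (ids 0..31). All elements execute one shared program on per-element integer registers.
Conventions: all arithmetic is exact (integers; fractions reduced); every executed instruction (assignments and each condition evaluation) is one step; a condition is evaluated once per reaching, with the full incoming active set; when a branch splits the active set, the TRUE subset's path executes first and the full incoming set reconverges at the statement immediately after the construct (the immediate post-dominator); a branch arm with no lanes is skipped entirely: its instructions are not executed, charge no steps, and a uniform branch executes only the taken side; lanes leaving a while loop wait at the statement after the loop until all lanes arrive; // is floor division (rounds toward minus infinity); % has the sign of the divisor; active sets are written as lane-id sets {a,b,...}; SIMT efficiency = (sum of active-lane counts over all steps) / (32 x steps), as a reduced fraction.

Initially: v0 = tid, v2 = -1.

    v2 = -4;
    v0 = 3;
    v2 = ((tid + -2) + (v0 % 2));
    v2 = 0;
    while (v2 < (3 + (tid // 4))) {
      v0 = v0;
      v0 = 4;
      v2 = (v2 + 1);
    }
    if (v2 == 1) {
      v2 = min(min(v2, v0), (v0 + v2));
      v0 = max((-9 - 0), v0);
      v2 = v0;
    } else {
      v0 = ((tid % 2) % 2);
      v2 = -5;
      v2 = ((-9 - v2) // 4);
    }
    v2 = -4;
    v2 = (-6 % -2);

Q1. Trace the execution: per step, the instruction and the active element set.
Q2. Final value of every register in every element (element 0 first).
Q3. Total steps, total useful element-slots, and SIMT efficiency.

step 0: v2 <- -4                     {0,1,2,3,4,5,6,7,8,9,10,11,12,13,14,15,16,17,18,19,20,21,22,23,24,25,26,27,28,29,30,31}
step 1: v0 <- 3                      {0,1,2,3,4,5,6,7,8,9,10,11,12,13,14,15,16,17,18,19,20,21,22,23,24,25,26,27,28,29,30,31}
step 2: v2 <- ((tid + -2) + (v0 % 2)) {0,1,2,3,4,5,6,7,8,9,10,11,12,13,14,15,16,17,18,19,20,21,22,23,24,25,26,27,28,29,30,31}
step 3: v2 <- 0                      {0,1,2,3,4,5,6,7,8,9,10,11,12,13,14,15,16,17,18,19,20,21,22,23,24,25,26,27,28,29,30,31}
step 4: eval (v2 < (3 + (tid // 4))) {0,1,2,3,4,5,6,7,8,9,10,11,12,13,14,15,16,17,18,19,20,21,22,23,24,25,26,27,28,29,30,31}
step 5: v0 <- v0                     {0,1,2,3,4,5,6,7,8,9,10,11,12,13,14,15,16,17,18,19,20,21,22,23,24,25,26,27,28,29,30,31}
step 6: v0 <- 4                      {0,1,2,3,4,5,6,7,8,9,10,11,12,13,14,15,16,17,18,19,20,21,22,23,24,25,26,27,28,29,30,31}
step 7: v2 <- (v2 + 1)               {0,1,2,3,4,5,6,7,8,9,10,11,12,13,14,15,16,17,18,19,20,21,22,23,24,25,26,27,28,29,30,31}
step 8: eval (v2 < (3 + (tid // 4))) {0,1,2,3,4,5,6,7,8,9,10,11,12,13,14,15,16,17,18,19,20,21,22,23,24,25,26,27,28,29,30,31}
step 9: v0 <- v0                     {0,1,2,3,4,5,6,7,8,9,10,11,12,13,14,15,16,17,18,19,20,21,22,23,24,25,26,27,28,29,30,31}
step 10: v0 <- 4                      {0,1,2,3,4,5,6,7,8,9,10,11,12,13,14,15,16,17,18,19,20,21,22,23,24,25,26,27,28,29,30,31}
step 11: v2 <- (v2 + 1)               {0,1,2,3,4,5,6,7,8,9,10,11,12,13,14,15,16,17,18,19,20,21,22,23,24,25,26,27,28,29,30,31}
step 12: eval (v2 < (3 + (tid // 4))) {0,1,2,3,4,5,6,7,8,9,10,11,12,13,14,15,16,17,18,19,20,21,22,23,24,25,26,27,28,29,30,31}
step 13: v0 <- v0                     {0,1,2,3,4,5,6,7,8,9,10,11,12,13,14,15,16,17,18,19,20,21,22,23,24,25,26,27,28,29,30,31}
step 14: v0 <- 4                      {0,1,2,3,4,5,6,7,8,9,10,11,12,13,14,15,16,17,18,19,20,21,22,23,24,25,26,27,28,29,30,31}
step 15: v2 <- (v2 + 1)               {0,1,2,3,4,5,6,7,8,9,10,11,12,13,14,15,16,17,18,19,20,21,22,23,24,25,26,27,28,29,30,31}
step 16: eval (v2 < (3 + (tid // 4))) {0,1,2,3,4,5,6,7,8,9,10,11,12,13,14,15,16,17,18,19,20,21,22,23,24,25,26,27,28,29,30,31}
step 17: v0 <- v0                     {4,5,6,7,8,9,10,11,12,13,14,15,16,17,18,19,20,21,22,23,24,25,26,27,28,29,30,31}
step 18: v0 <- 4                      {4,5,6,7,8,9,10,11,12,13,14,15,16,17,18,19,20,21,22,23,24,25,26,27,28,29,30,31}
step 19: v2 <- (v2 + 1)               {4,5,6,7,8,9,10,11,12,13,14,15,16,17,18,19,20,21,22,23,24,25,26,27,28,29,30,31}
step 20: eval (v2 < (3 + (tid // 4))) {4,5,6,7,8,9,10,11,12,13,14,15,16,17,18,19,20,21,22,23,24,25,26,27,28,29,30,31}
step 21: v0 <- v0                     {8,9,10,11,12,13,14,15,16,17,18,19,20,21,22,23,24,25,26,27,28,29,30,31}
step 22: v0 <- 4                      {8,9,10,11,12,13,14,15,16,17,18,19,20,21,22,23,24,25,26,27,28,29,30,31}
step 23: v2 <- (v2 + 1)               {8,9,10,11,12,13,14,15,16,17,18,19,20,21,22,23,24,25,26,27,28,29,30,31}
step 24: eval (v2 < (3 + (tid // 4))) {8,9,10,11,12,13,14,15,16,17,18,19,20,21,22,23,24,25,26,27,28,29,30,31}
step 25: v0 <- v0                     {12,13,14,15,16,17,18,19,20,21,22,23,24,25,26,27,28,29,30,31}
step 26: v0 <- 4                      {12,13,14,15,16,17,18,19,20,21,22,23,24,25,26,27,28,29,30,31}
step 27: v2 <- (v2 + 1)               {12,13,14,15,16,17,18,19,20,21,22,23,24,25,26,27,28,29,30,31}
step 28: eval (v2 < (3 + (tid // 4))) {12,13,14,15,16,17,18,19,20,21,22,23,24,25,26,27,28,29,30,31}
step 29: v0 <- v0                     {16,17,18,19,20,21,22,23,24,25,26,27,28,29,30,31}
step 30: v0 <- 4                      {16,17,18,19,20,21,22,23,24,25,26,27,28,29,30,31}
step 31: v2 <- (v2 + 1)               {16,17,18,19,20,21,22,23,24,25,26,27,28,29,30,31}
step 32: eval (v2 < (3 + (tid // 4))) {16,17,18,19,20,21,22,23,24,25,26,27,28,29,30,31}
step 33: v0 <- v0                     {20,21,22,23,24,25,26,27,28,29,30,31}
step 34: v0 <- 4                      {20,21,22,23,24,25,26,27,28,29,30,31}
step 35: v2 <- (v2 + 1)               {20,21,22,23,24,25,26,27,28,29,30,31}
step 36: eval (v2 < (3 + (tid // 4))) {20,21,22,23,24,25,26,27,28,29,30,31}
step 37: v0 <- v0                     {24,25,26,27,28,29,30,31}
step 38: v0 <- 4                      {24,25,26,27,28,29,30,31}
step 39: v2 <- (v2 + 1)               {24,25,26,27,28,29,30,31}
step 40: eval (v2 < (3 + (tid // 4))) {24,25,26,27,28,29,30,31}
step 41: v0 <- v0                     {28,29,30,31}
step 42: v0 <- 4                      {28,29,30,31}
step 43: v2 <- (v2 + 1)               {28,29,30,31}
step 44: eval (v2 < (3 + (tid // 4))) {28,29,30,31}
step 45: eval (v2 == 1)               {0,1,2,3,4,5,6,7,8,9,10,11,12,13,14,15,16,17,18,19,20,21,22,23,24,25,26,27,28,29,30,31}
step 46: v0 <- ((tid % 2) % 2)        {0,1,2,3,4,5,6,7,8,9,10,11,12,13,14,15,16,17,18,19,20,21,22,23,24,25,26,27,28,29,30,31}
step 47: v2 <- -5                     {0,1,2,3,4,5,6,7,8,9,10,11,12,13,14,15,16,17,18,19,20,21,22,23,24,25,26,27,28,29,30,31}
step 48: v2 <- ((-9 - v2) // 4)       {0,1,2,3,4,5,6,7,8,9,10,11,12,13,14,15,16,17,18,19,20,21,22,23,24,25,26,27,28,29,30,31}
step 49: v2 <- -4                     {0,1,2,3,4,5,6,7,8,9,10,11,12,13,14,15,16,17,18,19,20,21,22,23,24,25,26,27,28,29,30,31}
step 50: v2 <- (-6 % -2)              {0,1,2,3,4,5,6,7,8,9,10,11,12,13,14,15,16,17,18,19,20,21,22,23,24,25,26,27,28,29,30,31}

Answer: 51 steps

v0: 0,1,0,1,0,1,0,1,0,1,0,1,0,1,0,1,0,1,0,1,0,1,0,1,0,1,0,1,0,1,0,1
v2: 0,0,0,0,0,0,0,0,0,0,0,0,0,0,0,0,0,0,0,0,0,0,0,0,0,0,0,0,0,0,0,0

steps = 51; useful = 1184; efficiency = 1184/1632 = 37/51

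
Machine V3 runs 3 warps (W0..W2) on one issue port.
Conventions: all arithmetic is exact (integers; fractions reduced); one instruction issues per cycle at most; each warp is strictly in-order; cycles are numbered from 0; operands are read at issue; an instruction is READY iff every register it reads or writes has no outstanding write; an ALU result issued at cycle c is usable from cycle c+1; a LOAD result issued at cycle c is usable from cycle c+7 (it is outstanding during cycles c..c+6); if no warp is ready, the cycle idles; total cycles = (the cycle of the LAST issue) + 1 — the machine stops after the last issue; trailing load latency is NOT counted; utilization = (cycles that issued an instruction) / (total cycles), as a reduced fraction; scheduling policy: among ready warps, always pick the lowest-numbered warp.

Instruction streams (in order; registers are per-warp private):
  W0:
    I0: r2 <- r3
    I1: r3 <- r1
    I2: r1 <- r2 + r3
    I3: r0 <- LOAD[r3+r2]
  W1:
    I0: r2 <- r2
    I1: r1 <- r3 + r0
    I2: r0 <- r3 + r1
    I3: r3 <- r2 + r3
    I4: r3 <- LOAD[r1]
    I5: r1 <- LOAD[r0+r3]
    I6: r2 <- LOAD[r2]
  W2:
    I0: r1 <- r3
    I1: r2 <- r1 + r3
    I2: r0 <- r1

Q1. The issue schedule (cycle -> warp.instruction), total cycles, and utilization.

cycle 0: W0.I0
cycle 1: W0.I1
cycle 2: W0.I2
cycle 3: W0.I3
cycle 4: W1.I0
cycle 5: W1.I1
cycle 6: W1.I2
cycle 7: W1.I3
cycle 8: W1.I4
cycle 9: W2.I0
cycle 10: W2.I1
cycle 11: W2.I2
cycle 12: idle
cycle 13: idle
cycle 14: idle
cycle 15: W1.I5
cycle 16: W1.I6

Answer: 17 cycles, utilization 14/17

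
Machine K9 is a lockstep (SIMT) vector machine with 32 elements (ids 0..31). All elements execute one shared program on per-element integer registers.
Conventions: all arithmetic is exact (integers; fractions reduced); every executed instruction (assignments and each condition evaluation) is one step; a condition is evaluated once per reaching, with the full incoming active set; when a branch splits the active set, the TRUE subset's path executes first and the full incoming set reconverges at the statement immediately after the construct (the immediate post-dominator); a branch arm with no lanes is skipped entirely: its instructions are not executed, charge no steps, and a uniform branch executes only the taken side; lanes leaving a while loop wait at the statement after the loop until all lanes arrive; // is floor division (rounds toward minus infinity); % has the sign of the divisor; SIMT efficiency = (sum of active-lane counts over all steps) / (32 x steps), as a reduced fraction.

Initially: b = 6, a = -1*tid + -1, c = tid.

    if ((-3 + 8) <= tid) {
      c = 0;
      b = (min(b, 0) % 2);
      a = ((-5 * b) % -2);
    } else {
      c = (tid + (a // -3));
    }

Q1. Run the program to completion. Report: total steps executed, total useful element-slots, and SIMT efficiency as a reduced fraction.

Answer: 5 steps, 118 useful, 59/80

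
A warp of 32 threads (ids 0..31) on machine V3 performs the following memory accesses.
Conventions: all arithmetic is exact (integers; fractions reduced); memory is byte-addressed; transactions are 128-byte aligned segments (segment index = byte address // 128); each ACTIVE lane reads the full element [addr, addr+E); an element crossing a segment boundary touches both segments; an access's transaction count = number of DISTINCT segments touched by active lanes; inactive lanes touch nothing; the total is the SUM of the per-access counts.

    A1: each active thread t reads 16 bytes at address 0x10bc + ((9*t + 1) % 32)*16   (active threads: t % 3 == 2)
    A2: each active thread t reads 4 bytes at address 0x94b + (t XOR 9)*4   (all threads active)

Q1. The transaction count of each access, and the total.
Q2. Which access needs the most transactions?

A1: 5 transactions
A2: 2 transactions

Answer: 5,2; total 7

Answer: A1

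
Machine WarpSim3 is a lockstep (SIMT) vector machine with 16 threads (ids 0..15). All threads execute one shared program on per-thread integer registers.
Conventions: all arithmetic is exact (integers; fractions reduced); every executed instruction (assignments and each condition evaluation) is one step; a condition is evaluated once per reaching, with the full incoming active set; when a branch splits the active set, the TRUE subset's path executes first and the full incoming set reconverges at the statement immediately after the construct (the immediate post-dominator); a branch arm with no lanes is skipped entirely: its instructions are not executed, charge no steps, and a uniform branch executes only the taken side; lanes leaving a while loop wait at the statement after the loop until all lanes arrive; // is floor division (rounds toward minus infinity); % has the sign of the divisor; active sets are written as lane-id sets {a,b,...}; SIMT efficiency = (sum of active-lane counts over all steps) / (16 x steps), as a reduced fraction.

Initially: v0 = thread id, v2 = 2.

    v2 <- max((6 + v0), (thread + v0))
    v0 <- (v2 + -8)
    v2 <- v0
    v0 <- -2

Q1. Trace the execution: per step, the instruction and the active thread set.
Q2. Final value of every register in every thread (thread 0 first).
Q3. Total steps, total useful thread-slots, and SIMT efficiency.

step 0: v2 <- max((6 + v0), (thread + v0)) {0,1,2,3,4,5,6,7,8,9,10,11,12,13,14,15}
step 1: v0 <- (v2 + -8)              {0,1,2,3,4,5,6,7,8,9,10,11,12,13,14,15}
step 2: v2 <- v0                     {0,1,2,3,4,5,6,7,8,9,10,11,12,13,14,15}
step 3: v0 <- -2                     {0,1,2,3,4,5,6,7,8,9,10,11,12,13,14,15}

Answer: 4 steps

v0: -2,-2,-2,-2,-2,-2,-2,-2,-2,-2,-2,-2,-2,-2,-2,-2
v2: -2,-1,0,1,2,3,4,6,8,10,12,14,16,18,20,22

steps = 4; useful = 64; efficiency = 64/64 = 1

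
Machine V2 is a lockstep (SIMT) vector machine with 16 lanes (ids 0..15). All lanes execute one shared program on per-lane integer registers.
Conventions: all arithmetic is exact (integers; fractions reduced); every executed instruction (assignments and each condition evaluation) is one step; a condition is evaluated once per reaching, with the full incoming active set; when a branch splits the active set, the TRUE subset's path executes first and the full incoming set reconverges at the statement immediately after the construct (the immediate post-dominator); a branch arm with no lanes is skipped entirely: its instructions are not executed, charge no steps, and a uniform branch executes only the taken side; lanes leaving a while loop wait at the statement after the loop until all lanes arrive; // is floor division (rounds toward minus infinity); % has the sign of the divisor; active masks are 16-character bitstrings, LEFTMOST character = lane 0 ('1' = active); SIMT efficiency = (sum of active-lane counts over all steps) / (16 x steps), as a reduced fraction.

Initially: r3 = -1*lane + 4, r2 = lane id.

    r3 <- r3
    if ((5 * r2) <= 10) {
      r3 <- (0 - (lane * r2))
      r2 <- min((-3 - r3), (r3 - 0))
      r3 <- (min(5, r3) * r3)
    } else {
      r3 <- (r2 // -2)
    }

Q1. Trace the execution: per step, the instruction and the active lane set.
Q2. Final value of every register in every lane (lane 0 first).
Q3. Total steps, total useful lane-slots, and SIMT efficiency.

step 0: r3 <- r3                     1111111111111111
step 1: eval ((5 * r2) <= 10)        1111111111111111
step 2: r3 <- (0 - (lane * r2))      1110000000000000
step 3: r2 <- min((-3 - r3), (r3 - 0)) 1110000000000000
step 4: r3 <- (min(5, r3) * r3)      1110000000000000
step 5: r3 <- (r2 // -2)             0001111111111111

Answer: 6 steps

r3: 0,1,16,-2,-2,-3,-3,-4,-4,-5,-5,-6,-6,-7,-7,-8
r2: -3,-2,-4,3,4,5,6,7,8,9,10,11,12,13,14,15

steps = 6; useful = 54; efficiency = 54/96 = 9/16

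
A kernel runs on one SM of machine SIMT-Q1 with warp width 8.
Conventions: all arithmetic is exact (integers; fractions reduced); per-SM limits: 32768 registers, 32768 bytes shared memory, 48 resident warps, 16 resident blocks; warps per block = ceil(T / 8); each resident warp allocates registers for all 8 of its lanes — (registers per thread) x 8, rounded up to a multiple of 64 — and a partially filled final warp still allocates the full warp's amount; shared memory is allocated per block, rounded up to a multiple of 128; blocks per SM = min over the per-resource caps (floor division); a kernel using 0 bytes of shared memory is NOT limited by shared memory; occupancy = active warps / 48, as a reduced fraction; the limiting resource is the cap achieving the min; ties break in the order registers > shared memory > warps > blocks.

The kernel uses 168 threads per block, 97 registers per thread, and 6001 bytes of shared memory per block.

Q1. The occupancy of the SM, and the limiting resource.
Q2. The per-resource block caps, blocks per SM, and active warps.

Answer: occupancy 7/16, limited by registers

registers: 1 block
shared memory: 5 blocks
warps: 2 blocks
blocks: 16 blocks

Answer: 1 block, 21 active warps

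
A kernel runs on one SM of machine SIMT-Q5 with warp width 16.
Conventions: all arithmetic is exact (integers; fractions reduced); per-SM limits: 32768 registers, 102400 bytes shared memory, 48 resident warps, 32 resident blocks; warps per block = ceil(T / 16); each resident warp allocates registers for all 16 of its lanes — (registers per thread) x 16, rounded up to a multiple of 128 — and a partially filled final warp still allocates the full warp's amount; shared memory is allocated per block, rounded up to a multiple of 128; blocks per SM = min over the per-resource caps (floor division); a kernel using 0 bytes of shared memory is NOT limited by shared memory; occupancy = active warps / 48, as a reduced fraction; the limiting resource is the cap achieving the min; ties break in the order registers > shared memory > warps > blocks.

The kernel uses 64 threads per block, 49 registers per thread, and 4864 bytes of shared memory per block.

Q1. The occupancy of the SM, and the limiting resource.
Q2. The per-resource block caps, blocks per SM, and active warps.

Answer: occupancy 3/4, limited by registers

registers: 9 blocks
shared memory: 21 blocks
warps: 12 blocks
blocks: 32 blocks

Answer: 9 blocks, 36 active warps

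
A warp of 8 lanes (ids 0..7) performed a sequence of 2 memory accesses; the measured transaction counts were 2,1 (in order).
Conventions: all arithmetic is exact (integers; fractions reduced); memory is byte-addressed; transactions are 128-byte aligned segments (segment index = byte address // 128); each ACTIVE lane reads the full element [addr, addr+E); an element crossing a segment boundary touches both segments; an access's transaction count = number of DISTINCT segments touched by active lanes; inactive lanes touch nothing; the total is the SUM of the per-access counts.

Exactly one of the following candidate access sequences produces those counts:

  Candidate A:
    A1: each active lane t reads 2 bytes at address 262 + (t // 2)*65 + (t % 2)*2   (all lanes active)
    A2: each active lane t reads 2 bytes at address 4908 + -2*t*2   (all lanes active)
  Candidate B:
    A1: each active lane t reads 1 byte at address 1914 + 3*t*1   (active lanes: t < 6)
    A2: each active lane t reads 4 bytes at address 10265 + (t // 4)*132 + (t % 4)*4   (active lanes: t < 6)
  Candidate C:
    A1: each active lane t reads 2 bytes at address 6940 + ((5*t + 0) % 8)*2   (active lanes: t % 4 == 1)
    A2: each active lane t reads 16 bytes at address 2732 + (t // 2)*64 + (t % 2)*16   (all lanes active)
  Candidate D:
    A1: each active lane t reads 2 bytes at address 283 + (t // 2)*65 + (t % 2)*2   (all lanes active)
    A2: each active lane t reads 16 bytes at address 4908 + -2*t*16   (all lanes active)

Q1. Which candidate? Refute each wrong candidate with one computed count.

B: A2 gives 2 transactions, not 1
C: A1 gives 1 transaction, not 2
D: A2 gives 3 transactions, not 1
A: all counts match (2,1)

Answer: A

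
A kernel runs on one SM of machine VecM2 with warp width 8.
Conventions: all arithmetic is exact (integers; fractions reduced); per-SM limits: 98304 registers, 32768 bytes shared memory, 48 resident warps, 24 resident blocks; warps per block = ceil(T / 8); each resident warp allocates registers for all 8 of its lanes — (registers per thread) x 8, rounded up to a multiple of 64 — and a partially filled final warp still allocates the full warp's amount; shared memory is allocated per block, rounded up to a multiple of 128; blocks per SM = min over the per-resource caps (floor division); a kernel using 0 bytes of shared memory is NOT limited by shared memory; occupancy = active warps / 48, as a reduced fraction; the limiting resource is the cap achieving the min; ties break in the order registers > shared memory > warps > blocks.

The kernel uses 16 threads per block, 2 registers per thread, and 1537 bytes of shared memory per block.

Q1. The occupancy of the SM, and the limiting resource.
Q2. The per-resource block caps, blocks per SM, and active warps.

Answer: occupancy 19/24, limited by shared memory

registers: 768 blocks
shared memory: 19 blocks
warps: 24 blocks
blocks: 24 blocks

Answer: 19 blocks, 38 active warps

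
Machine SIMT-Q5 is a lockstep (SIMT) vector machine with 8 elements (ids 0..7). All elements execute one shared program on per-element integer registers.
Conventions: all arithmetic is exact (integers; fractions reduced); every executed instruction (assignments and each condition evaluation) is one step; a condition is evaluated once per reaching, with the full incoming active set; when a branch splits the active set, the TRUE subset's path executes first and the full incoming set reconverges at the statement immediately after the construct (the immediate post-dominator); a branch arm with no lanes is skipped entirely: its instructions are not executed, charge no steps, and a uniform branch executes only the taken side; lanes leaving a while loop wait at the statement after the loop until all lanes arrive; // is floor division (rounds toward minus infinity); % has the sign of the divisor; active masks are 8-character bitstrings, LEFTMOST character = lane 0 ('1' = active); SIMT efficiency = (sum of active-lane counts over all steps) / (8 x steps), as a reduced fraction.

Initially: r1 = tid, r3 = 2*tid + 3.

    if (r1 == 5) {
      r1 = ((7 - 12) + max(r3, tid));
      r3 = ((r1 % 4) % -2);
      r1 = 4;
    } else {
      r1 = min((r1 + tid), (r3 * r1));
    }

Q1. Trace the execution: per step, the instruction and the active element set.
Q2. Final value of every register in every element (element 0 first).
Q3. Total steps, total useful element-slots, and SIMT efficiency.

step 0: eval (r1 == 5)               11111111
step 1: r1 <- ((7 - 12) + max(r3, tid)) 00000100
step 2: r3 <- ((r1 % 4) % -2)        00000100
step 3: r1 <- 4                      00000100
step 4: r1 <- min((r1 + tid), (r3 * r1)) 11111011

Answer: 5 steps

r1: 0,2,4,6,8,4,12,14
r3: 3,5,7,9,11,0,15,17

steps = 5; useful = 18; efficiency = 18/40 = 9/20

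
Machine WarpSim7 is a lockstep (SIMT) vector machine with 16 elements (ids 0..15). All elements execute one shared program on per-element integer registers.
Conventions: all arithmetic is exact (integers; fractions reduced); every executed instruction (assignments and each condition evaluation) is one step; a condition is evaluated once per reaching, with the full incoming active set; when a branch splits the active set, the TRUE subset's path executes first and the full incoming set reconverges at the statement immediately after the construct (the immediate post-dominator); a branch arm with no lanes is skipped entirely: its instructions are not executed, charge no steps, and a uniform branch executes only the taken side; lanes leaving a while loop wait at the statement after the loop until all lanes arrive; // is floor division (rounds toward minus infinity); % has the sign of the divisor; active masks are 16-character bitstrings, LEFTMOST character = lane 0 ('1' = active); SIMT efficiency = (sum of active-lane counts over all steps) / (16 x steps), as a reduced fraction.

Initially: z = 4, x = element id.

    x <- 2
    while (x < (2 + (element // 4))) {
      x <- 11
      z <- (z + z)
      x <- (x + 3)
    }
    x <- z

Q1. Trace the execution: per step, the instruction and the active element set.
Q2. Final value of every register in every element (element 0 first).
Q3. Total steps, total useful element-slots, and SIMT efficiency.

step 0: x <- 2                       1111111111111111
step 1: eval (x < (2 + (element // 4))) 1111111111111111
step 2: x <- 11                      0000111111111111
step 3: z <- (z + z)                 0000111111111111
step 4: x <- (x + 3)                 0000111111111111
step 5: eval (x < (2 + (element // 4))) 0000111111111111
step 6: x <- z                       1111111111111111

Answer: 7 steps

z: 4,4,4,4,8,8,8,8,8,8,8,8,8,8,8,8
x: 4,4,4,4,8,8,8,8,8,8,8,8,8,8,8,8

steps = 7; useful = 96; efficiency = 96/112 = 6/7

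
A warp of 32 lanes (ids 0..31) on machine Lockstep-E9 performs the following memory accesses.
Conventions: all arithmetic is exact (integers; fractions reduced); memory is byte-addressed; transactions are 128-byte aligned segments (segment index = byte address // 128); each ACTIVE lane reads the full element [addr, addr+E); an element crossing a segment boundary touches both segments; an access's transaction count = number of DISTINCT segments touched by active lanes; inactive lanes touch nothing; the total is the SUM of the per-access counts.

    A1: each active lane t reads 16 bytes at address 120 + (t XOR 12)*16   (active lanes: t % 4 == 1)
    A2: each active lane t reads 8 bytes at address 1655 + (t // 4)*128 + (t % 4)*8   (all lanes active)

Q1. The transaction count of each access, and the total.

A1: 4 transactions
A2: 9 transactions

Answer: 4,9; total 13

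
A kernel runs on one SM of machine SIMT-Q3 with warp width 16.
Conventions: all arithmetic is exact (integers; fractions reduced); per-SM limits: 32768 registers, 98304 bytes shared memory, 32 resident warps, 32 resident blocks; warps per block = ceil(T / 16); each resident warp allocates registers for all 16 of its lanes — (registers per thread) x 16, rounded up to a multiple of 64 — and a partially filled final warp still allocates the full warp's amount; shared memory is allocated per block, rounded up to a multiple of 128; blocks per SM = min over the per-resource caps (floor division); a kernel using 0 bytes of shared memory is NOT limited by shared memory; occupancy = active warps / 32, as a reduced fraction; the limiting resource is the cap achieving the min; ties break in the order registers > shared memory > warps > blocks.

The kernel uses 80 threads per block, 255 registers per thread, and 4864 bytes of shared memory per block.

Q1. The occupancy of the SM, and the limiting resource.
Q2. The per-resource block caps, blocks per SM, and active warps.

Answer: occupancy 5/32, limited by registers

registers: 1 block
shared memory: 20 blocks
warps: 6 blocks
blocks: 32 blocks

Answer: 1 block, 5 active warps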